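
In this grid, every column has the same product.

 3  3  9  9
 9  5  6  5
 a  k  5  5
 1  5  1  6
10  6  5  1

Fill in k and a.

k = 3, a = 5

Columns 3 and 4 each multiply to 1350, so every column has product 1350.
Column 2: 3×5×5×6 = 450, so the missing entry is 1350 ÷ 450 = 3.
Column 1: 3×9×1×10 = 270, so the missing entry is 1350 ÷ 270 = 5.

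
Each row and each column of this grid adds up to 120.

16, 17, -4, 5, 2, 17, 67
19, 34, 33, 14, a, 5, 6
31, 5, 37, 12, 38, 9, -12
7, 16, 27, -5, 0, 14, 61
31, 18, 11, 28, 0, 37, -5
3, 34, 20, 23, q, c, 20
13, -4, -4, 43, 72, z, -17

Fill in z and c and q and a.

z = 17, c = 21, q = -1, a = 9

Row 2 has 19 + 34 + 33 + 14 + 5 + 6 = 111; the blank must be 120 − 111 = 9.
Column 5 has 2 + 9 + 38 + 0 + 0 + 72 = 121; the blank must be 120 − 121 = -1.
Row 6 has 3 + 34 + 20 + 23 − 1 + 20 = 99; the blank must be 120 − 99 = 21.
Row 7 has 13 − 4 − 4 + 43 + 72 − 17 = 103; the blank must be 120 − 103 = 17.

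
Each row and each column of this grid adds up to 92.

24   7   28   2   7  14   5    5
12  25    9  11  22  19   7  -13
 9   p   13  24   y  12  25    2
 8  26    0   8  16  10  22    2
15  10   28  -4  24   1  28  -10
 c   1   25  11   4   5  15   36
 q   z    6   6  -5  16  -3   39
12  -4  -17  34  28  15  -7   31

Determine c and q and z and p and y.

Column 5 has 7 + 22 + 16 + 24 + 4 − 5 + 28 = 96; the blank must be 92 − 96 = -4.
Row 3 has 9 + 13 + 24 − 4 + 12 + 25 + 2 = 81; the blank must be 92 − 81 = 11.
Column 2 has 7 + 25 + 11 + 26 + 10 + 1 − 4 = 76; the blank must be 92 − 76 = 16.
Row 6 has 1 + 25 + 11 + 4 + 5 + 15 + 36 = 97; the blank must be 92 − 97 = -5.
Row 7 has 16 + 6 + 6 − 5 + 16 − 3 + 39 = 75; the blank must be 92 − 75 = 17.

c = -5, q = 17, z = 16, p = 11, y = -4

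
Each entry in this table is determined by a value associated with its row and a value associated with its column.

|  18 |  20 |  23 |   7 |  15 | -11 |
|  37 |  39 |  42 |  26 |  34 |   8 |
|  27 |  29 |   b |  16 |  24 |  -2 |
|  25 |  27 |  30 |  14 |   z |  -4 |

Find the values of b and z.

The difference between any two rows is the same in every column — this is an addition table with the headers hidden.
Row 3 minus row 1 is 29 − 20 = 9, so its entry in column 3 is 23 + 9 = 32.
Row 4 minus row 1 is 27 − 20 = 7, so its entry in column 5 is 15 + 7 = 22.

b = 32, z = 22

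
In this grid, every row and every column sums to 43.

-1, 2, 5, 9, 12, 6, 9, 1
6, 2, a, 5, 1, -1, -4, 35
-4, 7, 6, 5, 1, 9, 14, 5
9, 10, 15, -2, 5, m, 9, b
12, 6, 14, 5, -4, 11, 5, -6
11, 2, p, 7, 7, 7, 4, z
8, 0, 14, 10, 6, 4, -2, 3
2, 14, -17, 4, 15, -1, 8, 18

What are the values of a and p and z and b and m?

a = -1, p = 7, z = -2, b = -11, m = 8

The known cells in row 2 total 44, leaving 43 − 44 = -1 for the blank.
The known cells in column 6 total 35, leaving 43 − 35 = 8 for the blank.
The known cells in row 4 total 54, leaving 43 − 54 = -11 for the blank.
The known cells in column 8 total 45, leaving 43 − 45 = -2 for the blank.
The known cells in row 6 total 36, leaving 43 − 36 = 7 for the blank.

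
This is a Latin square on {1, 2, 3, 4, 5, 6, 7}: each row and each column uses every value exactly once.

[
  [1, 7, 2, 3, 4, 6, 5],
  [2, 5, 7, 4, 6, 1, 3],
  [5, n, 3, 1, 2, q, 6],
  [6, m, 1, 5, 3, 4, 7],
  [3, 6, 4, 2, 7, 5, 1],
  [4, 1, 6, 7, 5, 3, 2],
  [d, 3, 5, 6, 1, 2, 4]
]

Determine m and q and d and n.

m = 2, q = 7, d = 7, n = 4

Cell (4,2): row 4 already has {1, 3, 4, 5, 6, 7} → 2.
Cell (3,6): column 6 already has {1, 2, 3, 4, 5, 6} → 7.
At (row 3, col 2): row 3 already has {1, 2, 3, 5, 6, 7}, so the value is 4.
For row 7, column 1: row 7 already has {1, 2, 3, 4, 5, 6}; that leaves 7.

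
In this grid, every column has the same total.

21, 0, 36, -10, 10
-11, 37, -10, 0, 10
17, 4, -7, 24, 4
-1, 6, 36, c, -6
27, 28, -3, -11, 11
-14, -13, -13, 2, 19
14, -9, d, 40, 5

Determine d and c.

The complete columns each total 53.
Column 3 is missing 53 − 39 = 14 (since 36 − 10 − 7 + 36 − 3 − 13 = 39).
Column 4 is missing 53 − 45 = 8 (since -10 + 0 + 24 − 11 + 2 + 40 = 45).

d = 14, c = 8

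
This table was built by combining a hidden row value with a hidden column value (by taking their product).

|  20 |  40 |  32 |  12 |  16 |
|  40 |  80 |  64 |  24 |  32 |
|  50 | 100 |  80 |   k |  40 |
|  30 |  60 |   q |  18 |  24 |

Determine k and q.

k = 30, q = 48

Each row is a constant multiple of every other row — this is a multiplication table with the headers hidden.
Row 3 is 40/16 = 5/2 times row 1, so its entry in column 4 is 12 × 5/2 = 30.
Row 4 is 24/16 = 3/2 times row 1, so its entry in column 3 is 32 × 3/2 = 48.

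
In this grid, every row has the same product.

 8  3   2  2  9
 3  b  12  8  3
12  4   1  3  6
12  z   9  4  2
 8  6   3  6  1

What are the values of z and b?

Rows 1 and 5 each multiply to 864, so every row has product 864.
Row 4: 12×9×4×2 = 864, so the missing entry is 864 ÷ 864 = 1.
Row 2: 3×12×8×3 = 864, so the missing entry is 864 ÷ 864 = 1.

z = 1, b = 1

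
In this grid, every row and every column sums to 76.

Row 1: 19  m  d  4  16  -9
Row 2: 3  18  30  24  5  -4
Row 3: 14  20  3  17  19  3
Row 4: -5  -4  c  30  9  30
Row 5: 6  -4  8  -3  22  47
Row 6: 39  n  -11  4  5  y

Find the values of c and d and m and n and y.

The known cells in column 6 total 67, leaving 76 − 67 = 9 for the blank.
The known cells in row 6 total 46, leaving 76 − 46 = 30 for the blank.
The known cells in column 2 total 60, leaving 76 − 60 = 16 for the blank.
The known cells in row 1 total 46, leaving 76 − 46 = 30 for the blank.
The known cells in row 4 total 60, leaving 76 − 60 = 16 for the blank.

c = 16, d = 30, m = 16, n = 30, y = 9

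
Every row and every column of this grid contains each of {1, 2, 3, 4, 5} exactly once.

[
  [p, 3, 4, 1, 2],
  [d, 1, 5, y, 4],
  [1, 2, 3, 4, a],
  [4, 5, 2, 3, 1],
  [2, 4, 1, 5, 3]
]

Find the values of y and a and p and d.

For row 3, column 5: row 3 already has {1, 2, 3, 4}; that leaves 5.
At (row 2, col 4): column 4 already has {1, 3, 4, 5}, so the value is 2.
Cell (2,1): row 2 already has {1, 2, 4, 5} → 3.
For row 1, column 1: row 1 already has {1, 2, 3, 4}; that leaves 5.

y = 2, a = 5, p = 5, d = 3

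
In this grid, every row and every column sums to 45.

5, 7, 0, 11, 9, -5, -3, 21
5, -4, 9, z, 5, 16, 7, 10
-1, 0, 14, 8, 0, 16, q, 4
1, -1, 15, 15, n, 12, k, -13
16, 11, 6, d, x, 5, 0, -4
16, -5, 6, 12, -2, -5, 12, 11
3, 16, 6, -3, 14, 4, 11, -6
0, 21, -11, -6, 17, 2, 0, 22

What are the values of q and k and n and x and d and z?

The known cells in row 3 total 41, leaving 45 − 41 = 4 for the blank.
The known cells in column 7 total 31, leaving 45 − 31 = 14 for the blank.
The known cells in row 4 total 43, leaving 45 − 43 = 2 for the blank.
The known cells in column 5 total 45, leaving 45 − 45 = 0 for the blank.
The known cells in row 5 total 34, leaving 45 − 34 = 11 for the blank.
The known cells in row 2 total 48, leaving 45 − 48 = -3 for the blank.

q = 4, k = 14, n = 2, x = 0, d = 11, z = -3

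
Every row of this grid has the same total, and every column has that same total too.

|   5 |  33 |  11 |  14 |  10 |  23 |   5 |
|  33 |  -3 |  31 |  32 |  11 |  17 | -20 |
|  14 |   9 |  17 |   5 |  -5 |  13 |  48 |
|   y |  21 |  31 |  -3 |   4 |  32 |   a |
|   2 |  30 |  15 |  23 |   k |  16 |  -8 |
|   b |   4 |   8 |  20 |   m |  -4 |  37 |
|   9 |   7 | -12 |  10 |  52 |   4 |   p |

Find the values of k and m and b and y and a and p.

Rows 1 and 2 both sum to 101, so that's the common total.
The known cells in row 5 total 78, leaving 101 − 78 = 23 for the blank.
The known cells in column 5 total 95, leaving 101 − 95 = 6 for the blank.
The known cells in row 6 total 71, leaving 101 − 71 = 30 for the blank.
The known cells in column 1 total 93, leaving 101 − 93 = 8 for the blank.
The known cells in row 4 total 93, leaving 101 − 93 = 8 for the blank.
The known cells in row 7 total 70, leaving 101 − 70 = 31 for the blank.

k = 23, m = 6, b = 30, y = 8, a = 8, p = 31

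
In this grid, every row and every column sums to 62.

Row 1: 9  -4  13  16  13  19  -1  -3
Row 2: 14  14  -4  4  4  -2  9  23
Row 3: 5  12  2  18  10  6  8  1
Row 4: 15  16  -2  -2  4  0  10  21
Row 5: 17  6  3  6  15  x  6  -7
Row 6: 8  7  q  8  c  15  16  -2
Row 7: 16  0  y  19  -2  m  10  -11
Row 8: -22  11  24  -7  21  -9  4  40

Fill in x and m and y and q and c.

Column 5: 13 + 4 + 10 + 4 + 15 − 2 + 21 = 65, so its missing entry is 62 − 65 = -3.
Row 5: 17 + 6 + 3 + 6 + 15 + 6 − 7 = 46, so its missing entry is 62 − 46 = 16.
Column 6: 19 − 2 + 6 + 0 + 16 + 15 − 9 = 45, so its missing entry is 62 − 45 = 17.
Row 7: 16 + 0 + 19 − 2 + 17 + 10 − 11 = 49, so its missing entry is 62 − 49 = 13.
Row 6: 8 + 7 + 8 − 3 + 15 + 16 − 2 = 49, so its missing entry is 62 − 49 = 13.

x = 16, m = 17, y = 13, q = 13, c = -3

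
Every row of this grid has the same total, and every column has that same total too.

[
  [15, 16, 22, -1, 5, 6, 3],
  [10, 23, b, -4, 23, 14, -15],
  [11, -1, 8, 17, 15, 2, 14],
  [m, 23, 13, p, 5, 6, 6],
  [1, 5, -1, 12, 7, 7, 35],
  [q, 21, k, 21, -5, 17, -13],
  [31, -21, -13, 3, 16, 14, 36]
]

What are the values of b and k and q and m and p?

b = 15, k = 22, q = 3, m = -5, p = 18

Rows 1 and 3 both sum to 66, so that's the common total.
Row 2 has 10 + 23 − 4 + 23 + 14 − 15 = 51; the blank must be 66 − 51 = 15.
Column 4 has -1 − 4 + 17 + 12 + 21 + 3 = 48; the blank must be 66 − 48 = 18.
Row 4 has 23 + 13 + 18 + 5 + 6 + 6 = 71; the blank must be 66 − 71 = -5.
Column 1 has 15 + 10 + 11 − 5 + 1 + 31 = 63; the blank must be 66 − 63 = 3.
Row 6 has 3 + 21 + 21 − 5 + 17 − 13 = 44; the blank must be 66 − 44 = 22.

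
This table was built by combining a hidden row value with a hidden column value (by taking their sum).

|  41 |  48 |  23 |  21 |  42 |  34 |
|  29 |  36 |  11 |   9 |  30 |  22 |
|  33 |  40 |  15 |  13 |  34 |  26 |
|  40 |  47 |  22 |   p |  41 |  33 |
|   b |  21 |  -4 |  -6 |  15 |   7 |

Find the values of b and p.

b = 14, p = 20

The difference between any two rows is the same in every column — this is an addition table with the headers hidden.
Row 5 minus row 1 is 21 − 48 = -27, so its entry in column 1 is 41 + (-27) = 14.
Row 4 minus row 1 is 47 − 48 = -1, so its entry in column 4 is 21 + (-1) = 20.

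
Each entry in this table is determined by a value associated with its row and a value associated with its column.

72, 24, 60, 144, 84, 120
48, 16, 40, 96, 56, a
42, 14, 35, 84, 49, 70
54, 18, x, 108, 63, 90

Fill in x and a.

x = 45, a = 80

Each row is a constant multiple of every other row — this is a multiplication table with the headers hidden.
Row 4 is 63/84 = 3/4 times row 1, so its entry in column 3 is 60 × 3/4 = 45.
Row 2 is 56/84 = 2/3 times row 1, so its entry in column 6 is 120 × 2/3 = 80.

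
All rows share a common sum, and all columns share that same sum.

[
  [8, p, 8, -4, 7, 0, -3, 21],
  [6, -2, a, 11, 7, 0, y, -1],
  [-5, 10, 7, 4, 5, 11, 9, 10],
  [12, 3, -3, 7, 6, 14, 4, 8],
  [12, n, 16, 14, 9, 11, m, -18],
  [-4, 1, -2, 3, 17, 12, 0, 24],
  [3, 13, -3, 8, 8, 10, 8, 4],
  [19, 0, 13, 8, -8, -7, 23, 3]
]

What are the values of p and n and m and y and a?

p = 14, n = 12, m = -5, y = 15, a = 15

Rows 3 and 4 both sum to 51, so that's the common total.
Row 1: 8 + 8 − 4 + 7 + 0 − 3 + 21 = 37, so its missing entry is 51 − 37 = 14.
Column 3: 8 + 7 − 3 + 16 − 2 − 3 + 13 = 36, so its missing entry is 51 − 36 = 15.
Row 2: 6 − 2 + 15 + 11 + 7 + 0 − 1 = 36, so its missing entry is 51 − 36 = 15.
Column 7: -3 + 15 + 9 + 4 + 0 + 8 + 23 = 56, so its missing entry is 51 − 56 = -5.
Row 5: 12 + 16 + 14 + 9 + 11 − 5 − 18 = 39, so its missing entry is 51 − 39 = 12.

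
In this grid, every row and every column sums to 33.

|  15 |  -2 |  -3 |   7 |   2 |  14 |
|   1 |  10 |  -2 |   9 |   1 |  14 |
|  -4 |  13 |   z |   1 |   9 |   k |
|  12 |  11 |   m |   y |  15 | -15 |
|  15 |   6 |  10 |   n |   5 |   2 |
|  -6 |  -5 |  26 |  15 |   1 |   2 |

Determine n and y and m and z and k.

Row 5 has 15 + 6 + 10 + 5 + 2 = 38; the blank must be 33 − 38 = -5.
Column 4 has 7 + 9 + 1 − 5 + 15 = 27; the blank must be 33 − 27 = 6.
Row 4 has 12 + 11 + 6 + 15 − 15 = 29; the blank must be 33 − 29 = 4.
Column 3 has -3 − 2 + 4 + 10 + 26 = 35; the blank must be 33 − 35 = -2.
Row 3 has -4 + 13 − 2 + 1 + 9 = 17; the blank must be 33 − 17 = 16.

n = -5, y = 6, m = 4, z = -2, k = 16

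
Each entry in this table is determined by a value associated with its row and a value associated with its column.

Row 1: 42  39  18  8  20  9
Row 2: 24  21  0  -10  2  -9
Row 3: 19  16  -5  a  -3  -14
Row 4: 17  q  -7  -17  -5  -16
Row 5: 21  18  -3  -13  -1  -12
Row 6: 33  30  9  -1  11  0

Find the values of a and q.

The difference between any two rows is the same in every column — this is an addition table with the headers hidden.
Row 3 minus row 1 is -3 − 20 = -23, so its entry in column 4 is 8 + (-23) = -15.
Row 4 minus row 1 is -5 − 20 = -25, so its entry in column 2 is 39 + (-25) = 14.

a = -15, q = 14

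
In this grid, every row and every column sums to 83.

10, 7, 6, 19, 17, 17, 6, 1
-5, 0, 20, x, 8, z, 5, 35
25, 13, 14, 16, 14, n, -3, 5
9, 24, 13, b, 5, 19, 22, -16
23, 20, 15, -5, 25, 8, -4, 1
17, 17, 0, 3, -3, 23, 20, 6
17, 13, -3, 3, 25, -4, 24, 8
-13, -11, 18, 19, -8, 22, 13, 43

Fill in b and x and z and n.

b = 7, x = 21, z = -1, n = -1

Row 3: 25 + 13 + 14 + 16 + 14 − 3 + 5 = 84, so its missing entry is 83 − 84 = -1.
Row 4: 9 + 24 + 13 + 5 + 19 + 22 − 16 = 76, so its missing entry is 83 − 76 = 7.
Column 4: 19 + 16 + 7 − 5 + 3 + 3 + 19 = 62, so its missing entry is 83 − 62 = 21.
Row 2: -5 + 0 + 20 + 21 + 8 + 5 + 35 = 84, so its missing entry is 83 − 84 = -1.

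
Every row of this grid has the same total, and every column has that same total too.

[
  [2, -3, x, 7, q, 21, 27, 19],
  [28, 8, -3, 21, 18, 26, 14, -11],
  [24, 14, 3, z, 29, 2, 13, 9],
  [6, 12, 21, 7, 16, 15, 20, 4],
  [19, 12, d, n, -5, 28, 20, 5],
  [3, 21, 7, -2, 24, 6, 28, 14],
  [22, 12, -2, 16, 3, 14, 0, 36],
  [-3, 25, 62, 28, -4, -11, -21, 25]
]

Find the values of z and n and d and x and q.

Rows 2 and 4 both sum to 101, so that's the common total.
Column 5: 18 + 29 + 16 − 5 + 24 + 3 − 4 = 81, so its missing entry is 101 − 81 = 20.
Row 3: 24 + 14 + 3 + 29 + 2 + 13 + 9 = 94, so its missing entry is 101 − 94 = 7.
Column 4: 7 + 21 + 7 + 7 − 2 + 16 + 28 = 84, so its missing entry is 101 − 84 = 17.
Row 5: 19 + 12 + 17 − 5 + 28 + 20 + 5 = 96, so its missing entry is 101 − 96 = 5.
Row 1: 2 − 3 + 7 + 20 + 21 + 27 + 19 = 93, so its missing entry is 101 − 93 = 8.

z = 7, n = 17, d = 5, x = 8, q = 20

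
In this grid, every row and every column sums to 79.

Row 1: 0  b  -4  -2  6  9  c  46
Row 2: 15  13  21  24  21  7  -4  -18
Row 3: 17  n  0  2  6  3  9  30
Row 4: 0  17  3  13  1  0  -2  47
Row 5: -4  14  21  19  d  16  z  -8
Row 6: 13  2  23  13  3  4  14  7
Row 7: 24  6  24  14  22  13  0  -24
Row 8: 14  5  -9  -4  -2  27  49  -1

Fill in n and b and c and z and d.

n = 12, b = 10, c = 14, z = -1, d = 22

Column 5 has 6 + 21 + 6 + 1 + 3 + 22 − 2 = 57; the blank must be 79 − 57 = 22.
Row 3 has 17 + 0 + 2 + 6 + 3 + 9 + 30 = 67; the blank must be 79 − 67 = 12.
Column 2 has 13 + 12 + 17 + 14 + 2 + 6 + 5 = 69; the blank must be 79 − 69 = 10.
Row 5 has -4 + 14 + 21 + 19 + 22 + 16 − 8 = 80; the blank must be 79 − 80 = -1.
Row 1 has 0 + 10 − 4 − 2 + 6 + 9 + 46 = 65; the blank must be 79 − 65 = 14.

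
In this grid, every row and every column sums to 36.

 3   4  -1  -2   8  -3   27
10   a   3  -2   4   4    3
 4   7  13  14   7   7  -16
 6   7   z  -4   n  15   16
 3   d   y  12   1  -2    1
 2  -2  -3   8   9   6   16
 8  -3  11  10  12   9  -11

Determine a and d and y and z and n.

a = 14, d = 9, y = 12, z = 1, n = -5

The known cells in column 5 total 41, leaving 36 − 41 = -5 for the blank.
The known cells in row 2 total 22, leaving 36 − 22 = 14 for the blank.
The known cells in row 4 total 35, leaving 36 − 35 = 1 for the blank.
The known cells in column 3 total 24, leaving 36 − 24 = 12 for the blank.
The known cells in row 5 total 27, leaving 36 − 27 = 9 for the blank.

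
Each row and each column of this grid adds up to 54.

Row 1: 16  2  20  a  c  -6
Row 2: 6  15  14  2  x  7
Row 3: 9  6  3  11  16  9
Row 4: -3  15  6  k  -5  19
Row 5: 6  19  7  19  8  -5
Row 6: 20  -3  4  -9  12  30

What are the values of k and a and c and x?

Row 4: -3 + 15 + 6 − 5 + 19 = 32, so its missing entry is 54 − 32 = 22.
Row 2: 6 + 15 + 14 + 2 + 7 = 44, so its missing entry is 54 − 44 = 10.
Column 5: 10 + 16 − 5 + 8 + 12 = 41, so its missing entry is 54 − 41 = 13.
Row 1: 16 + 2 + 20 + 13 − 6 = 45, so its missing entry is 54 − 45 = 9.

k = 22, a = 9, c = 13, x = 10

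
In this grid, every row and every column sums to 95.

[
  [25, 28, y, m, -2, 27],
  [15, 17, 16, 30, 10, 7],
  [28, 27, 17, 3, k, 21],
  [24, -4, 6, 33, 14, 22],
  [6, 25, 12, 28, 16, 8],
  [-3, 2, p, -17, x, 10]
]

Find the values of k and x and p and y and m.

Row 3 has 28 + 27 + 17 + 3 + 21 = 96; the blank must be 95 − 96 = -1.
Column 5 has -2 + 10 − 1 + 14 + 16 = 37; the blank must be 95 − 37 = 58.
Column 4 has 30 + 3 + 33 + 28 − 17 = 77; the blank must be 95 − 77 = 18.
Row 1 has 25 + 28 + 18 − 2 + 27 = 96; the blank must be 95 − 96 = -1.
Row 6 has -3 + 2 − 17 + 58 + 10 = 50; the blank must be 95 − 50 = 45.

k = -1, x = 58, p = 45, y = -1, m = 18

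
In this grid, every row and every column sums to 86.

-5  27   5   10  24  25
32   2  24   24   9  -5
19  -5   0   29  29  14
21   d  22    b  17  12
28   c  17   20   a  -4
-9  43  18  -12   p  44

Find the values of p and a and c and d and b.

Row 6: -9 + 43 + 18 − 12 + 44 = 84, so its missing entry is 86 − 84 = 2.
Column 5: 24 + 9 + 29 + 17 + 2 = 81, so its missing entry is 86 − 81 = 5.
Column 4: 10 + 24 + 29 + 20 − 12 = 71, so its missing entry is 86 − 71 = 15.
Row 4: 21 + 22 + 15 + 17 + 12 = 87, so its missing entry is 86 − 87 = -1.
Row 5: 28 + 17 + 20 + 5 − 4 = 66, so its missing entry is 86 − 66 = 20.

p = 2, a = 5, c = 20, d = -1, b = 15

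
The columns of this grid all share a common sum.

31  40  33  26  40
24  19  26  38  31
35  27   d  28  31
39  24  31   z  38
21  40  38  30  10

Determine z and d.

z = 28, d = 22

The complete columns each total 150.
Column 4 is missing 150 − 122 = 28 (since 26 + 38 + 28 + 30 = 122).
Column 3 is missing 150 − 128 = 22 (since 33 + 26 + 31 + 38 = 128).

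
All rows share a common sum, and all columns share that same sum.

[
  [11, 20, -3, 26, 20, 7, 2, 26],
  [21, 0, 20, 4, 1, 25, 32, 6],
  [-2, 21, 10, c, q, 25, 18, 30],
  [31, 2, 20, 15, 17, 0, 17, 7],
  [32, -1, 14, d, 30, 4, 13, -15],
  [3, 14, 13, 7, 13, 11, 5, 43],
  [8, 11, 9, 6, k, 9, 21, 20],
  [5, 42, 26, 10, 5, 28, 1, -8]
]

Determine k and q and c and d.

k = 25, q = -2, c = 9, d = 32

Rows 1 and 2 both sum to 109, so that's the common total.
Row 7: 8 + 11 + 9 + 6 + 9 + 21 + 20 = 84, so its missing entry is 109 − 84 = 25.
Column 5: 20 + 1 + 17 + 30 + 13 + 25 + 5 = 111, so its missing entry is 109 − 111 = -2.
Row 3: -2 + 21 + 10 − 2 + 25 + 18 + 30 = 100, so its missing entry is 109 − 100 = 9.
Row 5: 32 − 1 + 14 + 30 + 4 + 13 − 15 = 77, so its missing entry is 109 − 77 = 32.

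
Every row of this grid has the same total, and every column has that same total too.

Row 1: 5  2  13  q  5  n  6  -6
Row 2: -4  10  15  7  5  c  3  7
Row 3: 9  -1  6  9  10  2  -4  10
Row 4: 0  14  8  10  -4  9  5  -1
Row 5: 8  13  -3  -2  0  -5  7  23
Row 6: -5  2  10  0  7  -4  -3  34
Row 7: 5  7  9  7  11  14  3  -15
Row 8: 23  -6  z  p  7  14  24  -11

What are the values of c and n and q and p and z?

Rows 3 and 4 both sum to 41, so that's the common total.
Row 2: -4 + 10 + 15 + 7 + 5 + 3 + 7 = 43, so its missing entry is 41 − 43 = -2.
Column 3: 13 + 15 + 6 + 8 − 3 + 10 + 9 = 58, so its missing entry is 41 − 58 = -17.
Row 8: 23 − 6 − 17 + 7 + 14 + 24 − 11 = 34, so its missing entry is 41 − 34 = 7.
Column 4: 7 + 9 + 10 − 2 + 0 + 7 + 7 = 38, so its missing entry is 41 − 38 = 3.
Row 1: 5 + 2 + 13 + 3 + 5 + 6 − 6 = 28, so its missing entry is 41 − 28 = 13.

c = -2, n = 13, q = 3, p = 7, z = -17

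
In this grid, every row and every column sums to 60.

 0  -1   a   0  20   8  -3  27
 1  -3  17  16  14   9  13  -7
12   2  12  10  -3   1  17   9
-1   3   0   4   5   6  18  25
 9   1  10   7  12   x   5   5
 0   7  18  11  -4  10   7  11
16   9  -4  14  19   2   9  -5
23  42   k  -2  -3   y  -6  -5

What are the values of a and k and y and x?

The known cells in row 5 total 49, leaving 60 − 49 = 11 for the blank.
The known cells in row 1 total 51, leaving 60 − 51 = 9 for the blank.
The known cells in column 6 total 47, leaving 60 − 47 = 13 for the blank.
The known cells in row 8 total 62, leaving 60 − 62 = -2 for the blank.

a = 9, k = -2, y = 13, x = 11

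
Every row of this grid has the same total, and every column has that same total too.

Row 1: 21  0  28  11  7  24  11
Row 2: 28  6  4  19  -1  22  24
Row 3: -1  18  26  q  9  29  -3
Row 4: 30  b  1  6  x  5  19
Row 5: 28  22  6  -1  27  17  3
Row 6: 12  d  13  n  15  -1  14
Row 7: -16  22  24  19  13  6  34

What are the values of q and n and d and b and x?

Rows 1 and 2 both sum to 102, so that's the common total.
The known cells in column 5 total 70, leaving 102 − 70 = 32 for the blank.
The known cells in row 4 total 93, leaving 102 − 93 = 9 for the blank.
The known cells in column 2 total 77, leaving 102 − 77 = 25 for the blank.
The known cells in row 3 total 78, leaving 102 − 78 = 24 for the blank.
The known cells in row 6 total 78, leaving 102 − 78 = 24 for the blank.

q = 24, n = 24, d = 25, b = 9, x = 32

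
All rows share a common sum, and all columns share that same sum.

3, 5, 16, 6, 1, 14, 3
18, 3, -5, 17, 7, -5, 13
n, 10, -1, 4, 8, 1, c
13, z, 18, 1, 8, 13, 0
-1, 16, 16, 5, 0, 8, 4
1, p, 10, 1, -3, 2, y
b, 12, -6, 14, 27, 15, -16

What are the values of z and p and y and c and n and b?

z = -5, p = 7, y = 30, c = 14, n = 12, b = 2

Rows 1 and 2 both sum to 48, so that's the common total.
The known cells in row 4 total 53, leaving 48 − 53 = -5 for the blank.
The known cells in column 2 total 41, leaving 48 − 41 = 7 for the blank.
The known cells in row 6 total 18, leaving 48 − 18 = 30 for the blank.
The known cells in column 7 total 34, leaving 48 − 34 = 14 for the blank.
The known cells in row 3 total 36, leaving 48 − 36 = 12 for the blank.
The known cells in row 7 total 46, leaving 48 − 46 = 2 for the blank.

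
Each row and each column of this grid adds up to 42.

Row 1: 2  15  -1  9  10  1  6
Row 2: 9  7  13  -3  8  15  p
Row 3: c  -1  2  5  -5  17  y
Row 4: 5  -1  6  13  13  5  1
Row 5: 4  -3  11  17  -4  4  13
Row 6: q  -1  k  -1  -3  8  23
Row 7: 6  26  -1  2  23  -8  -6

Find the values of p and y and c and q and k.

The known cells in row 2 total 49, leaving 42 − 49 = -7 for the blank.
The known cells in column 7 total 30, leaving 42 − 30 = 12 for the blank.
The known cells in row 3 total 30, leaving 42 − 30 = 12 for the blank.
The known cells in column 1 total 38, leaving 42 − 38 = 4 for the blank.
The known cells in row 6 total 30, leaving 42 − 30 = 12 for the blank.

p = -7, y = 12, c = 12, q = 4, k = 12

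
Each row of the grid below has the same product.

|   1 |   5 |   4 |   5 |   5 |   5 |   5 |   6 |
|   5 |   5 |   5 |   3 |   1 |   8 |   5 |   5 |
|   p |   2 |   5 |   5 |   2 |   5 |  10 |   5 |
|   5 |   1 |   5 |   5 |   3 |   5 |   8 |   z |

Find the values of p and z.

p = 3, z = 5

Rows 1 and 2 each multiply to 75000, so every row has product 75000.
Row 3: 2×5×5×2×5×10×5 = 25000, so the missing entry is 75000 ÷ 25000 = 3.
Row 4: 5×1×5×5×3×5×8 = 15000, so the missing entry is 75000 ÷ 15000 = 5.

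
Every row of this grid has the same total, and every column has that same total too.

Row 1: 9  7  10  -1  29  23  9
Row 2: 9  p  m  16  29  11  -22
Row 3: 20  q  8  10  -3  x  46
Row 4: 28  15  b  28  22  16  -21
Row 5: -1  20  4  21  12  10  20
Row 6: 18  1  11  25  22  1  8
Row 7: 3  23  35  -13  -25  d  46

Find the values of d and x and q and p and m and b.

Rows 1 and 5 both sum to 86, so that's the common total.
Row 7 has 3 + 23 + 35 − 13 − 25 + 46 = 69; the blank must be 86 − 69 = 17.
Row 4 has 28 + 15 + 28 + 22 + 16 − 21 = 88; the blank must be 86 − 88 = -2.
Column 3 has 10 + 8 − 2 + 4 + 11 + 35 = 66; the blank must be 86 − 66 = 20.
Row 2 has 9 + 20 + 16 + 29 + 11 − 22 = 63; the blank must be 86 − 63 = 23.
Column 2 has 7 + 23 + 15 + 20 + 1 + 23 = 89; the blank must be 86 − 89 = -3.
Row 3 has 20 − 3 + 8 + 10 − 3 + 46 = 78; the blank must be 86 − 78 = 8.

d = 17, x = 8, q = -3, p = 23, m = 20, b = -2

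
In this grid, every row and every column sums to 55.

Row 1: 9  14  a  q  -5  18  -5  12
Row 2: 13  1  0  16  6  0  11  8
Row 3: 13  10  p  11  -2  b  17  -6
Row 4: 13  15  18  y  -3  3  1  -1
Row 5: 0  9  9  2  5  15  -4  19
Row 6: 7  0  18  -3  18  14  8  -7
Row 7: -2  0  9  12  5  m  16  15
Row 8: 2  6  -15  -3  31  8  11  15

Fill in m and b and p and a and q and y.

m = 0, b = -3, p = 15, a = 1, q = 11, y = 9

Row 7 has -2 + 0 + 9 + 12 + 5 + 16 + 15 = 55; the blank must be 55 − 55 = 0.
Row 4 has 13 + 15 + 18 − 3 + 3 + 1 − 1 = 46; the blank must be 55 − 46 = 9.
Column 4 has 16 + 11 + 9 + 2 − 3 + 12 − 3 = 44; the blank must be 55 − 44 = 11.
Row 1 has 9 + 14 + 11 − 5 + 18 − 5 + 12 = 54; the blank must be 55 − 54 = 1.
Column 3 has 1 + 0 + 18 + 9 + 18 + 9 − 15 = 40; the blank must be 55 − 40 = 15.
Row 3 has 13 + 10 + 15 + 11 − 2 + 17 − 6 = 58; the blank must be 55 − 58 = -3.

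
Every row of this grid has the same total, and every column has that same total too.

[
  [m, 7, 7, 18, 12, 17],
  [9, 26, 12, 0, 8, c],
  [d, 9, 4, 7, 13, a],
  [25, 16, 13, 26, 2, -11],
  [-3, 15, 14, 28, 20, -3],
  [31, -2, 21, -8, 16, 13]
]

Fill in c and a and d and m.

Rows 4 and 5 both sum to 71, so that's the common total.
Row 1: 7 + 7 + 18 + 12 + 17 = 61, so its missing entry is 71 − 61 = 10.
Column 1: 10 + 9 + 25 − 3 + 31 = 72, so its missing entry is 71 − 72 = -1.
Row 3: -1 + 9 + 4 + 7 + 13 = 32, so its missing entry is 71 − 32 = 39.
Row 2: 9 + 26 + 12 + 0 + 8 = 55, so its missing entry is 71 − 55 = 16.

c = 16, a = 39, d = -1, m = 10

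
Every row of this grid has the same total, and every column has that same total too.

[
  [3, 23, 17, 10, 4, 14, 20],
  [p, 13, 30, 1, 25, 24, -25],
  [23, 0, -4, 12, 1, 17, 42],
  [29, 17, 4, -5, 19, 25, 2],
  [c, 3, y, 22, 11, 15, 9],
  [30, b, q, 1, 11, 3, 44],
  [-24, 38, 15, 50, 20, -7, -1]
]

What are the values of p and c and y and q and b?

Rows 1 and 3 both sum to 91, so that's the common total.
Column 2: 23 + 13 + 0 + 17 + 3 + 38 = 94, so its missing entry is 91 − 94 = -3.
Row 2: 13 + 30 + 1 + 25 + 24 − 25 = 68, so its missing entry is 91 − 68 = 23.
Column 1: 3 + 23 + 23 + 29 + 30 − 24 = 84, so its missing entry is 91 − 84 = 7.
Row 5: 7 + 3 + 22 + 11 + 15 + 9 = 67, so its missing entry is 91 − 67 = 24.
Row 6: 30 − 3 + 1 + 11 + 3 + 44 = 86, so its missing entry is 91 − 86 = 5.

p = 23, c = 7, y = 24, q = 5, b = -3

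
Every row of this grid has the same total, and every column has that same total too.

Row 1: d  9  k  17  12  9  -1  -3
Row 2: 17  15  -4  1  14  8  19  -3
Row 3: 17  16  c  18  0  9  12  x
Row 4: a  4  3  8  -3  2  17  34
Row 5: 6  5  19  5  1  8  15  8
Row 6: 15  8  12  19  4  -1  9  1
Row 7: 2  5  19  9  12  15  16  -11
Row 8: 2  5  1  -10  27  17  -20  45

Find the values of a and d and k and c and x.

Rows 2 and 5 both sum to 67, so that's the common total.
Column 8: -3 − 3 + 34 + 8 + 1 − 11 + 45 = 71, so its missing entry is 67 − 71 = -4.
Row 4: 4 + 3 + 8 − 3 + 2 + 17 + 34 = 65, so its missing entry is 67 − 65 = 2.
Column 1: 17 + 17 + 2 + 6 + 15 + 2 + 2 = 61, so its missing entry is 67 − 61 = 6.
Row 1: 6 + 9 + 17 + 12 + 9 − 1 − 3 = 49, so its missing entry is 67 − 49 = 18.
Row 3: 17 + 16 + 18 + 0 + 9 + 12 − 4 = 68, so its missing entry is 67 − 68 = -1.

a = 2, d = 6, k = 18, c = -1, x = -4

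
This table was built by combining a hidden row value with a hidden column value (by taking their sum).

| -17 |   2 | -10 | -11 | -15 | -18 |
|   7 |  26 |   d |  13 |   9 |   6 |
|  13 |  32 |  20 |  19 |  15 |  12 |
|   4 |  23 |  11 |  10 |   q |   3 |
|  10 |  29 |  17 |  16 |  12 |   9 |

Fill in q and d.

The difference between any two rows is the same in every column — this is an addition table with the headers hidden.
Row 4 minus row 1 is 23 − 2 = 21, so its entry in column 5 is -15 + 21 = 6.
Row 2 minus row 1 is 26 − 2 = 24, so its entry in column 3 is -10 + 24 = 14.

q = 6, d = 14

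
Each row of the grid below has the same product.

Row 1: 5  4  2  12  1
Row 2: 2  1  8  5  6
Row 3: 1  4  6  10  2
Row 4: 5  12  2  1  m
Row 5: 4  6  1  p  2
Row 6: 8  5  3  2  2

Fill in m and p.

m = 4, p = 10

Rows 1 and 2 each multiply to 480, so every row has product 480.
Row 4: 5×12×2×1 = 120, so the missing entry is 480 ÷ 120 = 4.
Row 5: 4×6×1×2 = 48, so the missing entry is 480 ÷ 48 = 10.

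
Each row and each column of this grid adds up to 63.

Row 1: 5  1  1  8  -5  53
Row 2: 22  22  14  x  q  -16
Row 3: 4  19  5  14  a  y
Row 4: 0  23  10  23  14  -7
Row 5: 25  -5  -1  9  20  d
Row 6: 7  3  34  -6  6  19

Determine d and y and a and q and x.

The known cells in row 5 total 48, leaving 63 − 48 = 15 for the blank.
The known cells in column 6 total 64, leaving 63 − 64 = -1 for the blank.
The known cells in row 3 total 41, leaving 63 − 41 = 22 for the blank.
The known cells in column 5 total 57, leaving 63 − 57 = 6 for the blank.
The known cells in row 2 total 48, leaving 63 − 48 = 15 for the blank.

d = 15, y = -1, a = 22, q = 6, x = 15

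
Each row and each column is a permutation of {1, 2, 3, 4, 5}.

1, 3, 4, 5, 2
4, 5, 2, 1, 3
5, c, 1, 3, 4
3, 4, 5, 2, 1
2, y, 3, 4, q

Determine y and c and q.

y = 1, c = 2, q = 5

At (row 5, col 5): column 5 already has {1, 2, 3, 4}, so the value is 5.
Cell (5,2): row 5 already has {2, 3, 4, 5} → 1.
Cell (3,2): row 3 already has {1, 3, 4, 5} → 2.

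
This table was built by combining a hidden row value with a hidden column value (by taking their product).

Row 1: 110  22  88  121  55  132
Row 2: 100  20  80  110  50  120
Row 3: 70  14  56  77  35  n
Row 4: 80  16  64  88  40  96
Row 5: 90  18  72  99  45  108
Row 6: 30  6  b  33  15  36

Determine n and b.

Each row is a constant multiple of every other row — this is a multiplication table with the headers hidden.
Row 3 is 14/22 = 7/11 times row 1, so its entry in column 6 is 132 × 7/11 = 84.
Row 6 is 6/22 = 3/11 times row 1, so its entry in column 3 is 88 × 3/11 = 24.

n = 84, b = 24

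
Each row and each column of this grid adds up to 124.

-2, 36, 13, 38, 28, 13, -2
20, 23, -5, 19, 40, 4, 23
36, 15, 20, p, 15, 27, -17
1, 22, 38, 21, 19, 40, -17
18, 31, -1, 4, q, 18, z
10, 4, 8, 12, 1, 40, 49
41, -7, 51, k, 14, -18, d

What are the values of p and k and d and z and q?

p = 28, k = 2, d = 41, z = 47, q = 7

The known cells in column 5 total 117, leaving 124 − 117 = 7 for the blank.
The known cells in row 5 total 77, leaving 124 − 77 = 47 for the blank.
The known cells in row 3 total 96, leaving 124 − 96 = 28 for the blank.
The known cells in column 7 total 83, leaving 124 − 83 = 41 for the blank.
The known cells in row 7 total 122, leaving 124 − 122 = 2 for the blank.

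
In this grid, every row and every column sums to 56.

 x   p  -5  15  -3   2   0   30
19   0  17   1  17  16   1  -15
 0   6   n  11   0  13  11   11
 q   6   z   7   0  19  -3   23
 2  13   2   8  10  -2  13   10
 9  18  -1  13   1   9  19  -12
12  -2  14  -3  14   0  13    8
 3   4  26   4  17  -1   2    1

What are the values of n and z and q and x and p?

n = 4, z = -1, q = 5, x = 6, p = 11

Column 2: 0 + 6 + 6 + 13 + 18 − 2 + 4 = 45, so its missing entry is 56 − 45 = 11.
Row 1: 11 − 5 + 15 − 3 + 2 + 0 + 30 = 50, so its missing entry is 56 − 50 = 6.
Column 1: 6 + 19 + 0 + 2 + 9 + 12 + 3 = 51, so its missing entry is 56 − 51 = 5.
Row 3: 0 + 6 + 11 + 0 + 13 + 11 + 11 = 52, so its missing entry is 56 − 52 = 4.
Row 4: 5 + 6 + 7 + 0 + 19 − 3 + 23 = 57, so its missing entry is 56 − 57 = -1.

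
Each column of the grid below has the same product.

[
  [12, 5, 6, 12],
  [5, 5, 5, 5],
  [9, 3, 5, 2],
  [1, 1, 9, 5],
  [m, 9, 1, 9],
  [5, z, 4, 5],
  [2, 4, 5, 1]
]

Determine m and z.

Columns 3 and 4 each multiply to 27000, so every column has product 27000.
Column 1: 12×5×9×1×5×2 = 5400, so the missing entry is 27000 ÷ 5400 = 5.
Column 2: 5×5×3×1×9×4 = 2700, so the missing entry is 27000 ÷ 2700 = 10.

m = 5, z = 10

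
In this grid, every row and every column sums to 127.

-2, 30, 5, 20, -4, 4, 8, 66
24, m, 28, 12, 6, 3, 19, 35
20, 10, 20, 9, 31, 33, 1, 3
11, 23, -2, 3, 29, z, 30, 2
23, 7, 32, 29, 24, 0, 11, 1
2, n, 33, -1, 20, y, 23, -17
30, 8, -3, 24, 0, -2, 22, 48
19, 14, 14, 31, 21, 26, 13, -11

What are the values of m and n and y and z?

m = 0, n = 35, y = 32, z = 31

The known cells in row 2 total 127, leaving 127 − 127 = 0 for the blank.
The known cells in column 2 total 92, leaving 127 − 92 = 35 for the blank.
The known cells in row 6 total 95, leaving 127 − 95 = 32 for the blank.
The known cells in row 4 total 96, leaving 127 − 96 = 31 for the blank.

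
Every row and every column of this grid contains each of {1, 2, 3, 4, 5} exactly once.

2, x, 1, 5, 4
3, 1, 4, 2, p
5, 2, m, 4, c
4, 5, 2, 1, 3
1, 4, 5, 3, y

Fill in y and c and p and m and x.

For row 1, column 2: row 1 already has {1, 2, 4, 5}; that leaves 3.
At (row 5, col 5): row 5 already has {1, 3, 4, 5}, so the value is 2.
Cell (2,5): row 2 already has {1, 2, 3, 4} → 5.
For row 3, column 5: column 5 already has {2, 3, 4, 5}; that leaves 1.
Cell (3,3): row 3 already has {1, 2, 4, 5} → 3.

y = 2, c = 1, p = 5, m = 3, x = 3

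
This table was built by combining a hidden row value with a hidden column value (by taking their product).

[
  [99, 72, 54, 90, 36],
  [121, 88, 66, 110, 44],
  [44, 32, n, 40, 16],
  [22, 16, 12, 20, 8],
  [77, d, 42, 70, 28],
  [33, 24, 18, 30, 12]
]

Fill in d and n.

d = 56, n = 24

Each row is a constant multiple of every other row — this is a multiplication table with the headers hidden.
Row 5 is 70/90 = 7/9 times row 1, so its entry in column 2 is 72 × 7/9 = 56.
Row 3 is 40/90 = 4/9 times row 1, so its entry in column 3 is 54 × 4/9 = 24.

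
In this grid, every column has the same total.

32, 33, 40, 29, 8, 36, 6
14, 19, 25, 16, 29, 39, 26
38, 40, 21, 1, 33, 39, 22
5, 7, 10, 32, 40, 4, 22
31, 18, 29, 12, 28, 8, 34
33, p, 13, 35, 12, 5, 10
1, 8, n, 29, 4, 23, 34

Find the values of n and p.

n = 16, p = 29

The complete columns each total 154.
Column 3 is missing 154 − 138 = 16 (since 40 + 25 + 21 + 10 + 29 + 13 = 138).
Column 2 is missing 154 − 125 = 29 (since 33 + 19 + 40 + 7 + 18 + 8 = 125).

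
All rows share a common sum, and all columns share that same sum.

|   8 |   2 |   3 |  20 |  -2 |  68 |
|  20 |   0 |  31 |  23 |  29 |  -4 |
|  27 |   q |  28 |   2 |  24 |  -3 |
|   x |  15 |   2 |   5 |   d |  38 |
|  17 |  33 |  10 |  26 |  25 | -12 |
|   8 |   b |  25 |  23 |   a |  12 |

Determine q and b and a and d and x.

q = 21, b = 28, a = 3, d = 20, x = 19

Rows 1 and 2 both sum to 99, so that's the common total.
The known cells in row 3 total 78, leaving 99 − 78 = 21 for the blank.
The known cells in column 2 total 71, leaving 99 − 71 = 28 for the blank.
The known cells in row 6 total 96, leaving 99 − 96 = 3 for the blank.
The known cells in column 5 total 79, leaving 99 − 79 = 20 for the blank.
The known cells in row 4 total 80, leaving 99 − 80 = 19 for the blank.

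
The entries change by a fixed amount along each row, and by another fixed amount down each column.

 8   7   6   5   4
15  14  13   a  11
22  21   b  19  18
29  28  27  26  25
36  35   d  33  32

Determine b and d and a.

Along each row the entries change by -1 per step; down each column they change by 7.
Row 3: from 22 at column 1, stepping by -1 to column 3 gives 20.
Row 5: from 36 at column 1, stepping by -1 to column 3 gives 34.
Row 2: from 15 at column 1, stepping by -1 to column 4 gives 12.

b = 20, d = 34, a = 12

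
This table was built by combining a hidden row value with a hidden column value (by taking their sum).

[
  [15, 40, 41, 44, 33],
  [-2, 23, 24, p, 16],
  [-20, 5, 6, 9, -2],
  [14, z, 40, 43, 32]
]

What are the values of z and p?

The difference between any two rows is the same in every column — this is an addition table with the headers hidden.
Row 4 minus row 1 is 40 − 41 = -1, so its entry in column 2 is 40 + (-1) = 39.
Row 2 minus row 1 is 24 − 41 = -17, so its entry in column 4 is 44 + (-17) = 27.

z = 39, p = 27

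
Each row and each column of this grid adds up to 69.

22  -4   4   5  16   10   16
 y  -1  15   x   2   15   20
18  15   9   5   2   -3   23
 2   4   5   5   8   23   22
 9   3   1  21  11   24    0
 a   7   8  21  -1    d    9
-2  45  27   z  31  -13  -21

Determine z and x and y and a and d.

z = 2, x = 10, y = 8, a = 12, d = 13

Column 6 has 10 + 15 − 3 + 23 + 24 − 13 = 56; the blank must be 69 − 56 = 13.
Row 6 has 7 + 8 + 21 − 1 + 13 + 9 = 57; the blank must be 69 − 57 = 12.
Column 1 has 22 + 18 + 2 + 9 + 12 − 2 = 61; the blank must be 69 − 61 = 8.
Row 7 has -2 + 45 + 27 + 31 − 13 − 21 = 67; the blank must be 69 − 67 = 2.
Row 2 has 8 − 1 + 15 + 2 + 15 + 20 = 59; the blank must be 69 − 59 = 10.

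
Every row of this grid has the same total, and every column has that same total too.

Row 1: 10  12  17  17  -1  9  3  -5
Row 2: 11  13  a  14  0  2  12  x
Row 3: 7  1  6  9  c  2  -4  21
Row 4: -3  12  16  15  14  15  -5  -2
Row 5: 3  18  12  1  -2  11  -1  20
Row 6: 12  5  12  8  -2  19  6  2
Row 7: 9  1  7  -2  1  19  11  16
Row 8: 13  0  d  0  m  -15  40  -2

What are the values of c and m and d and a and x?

c = 20, m = 32, d = -6, a = -2, x = 12

Rows 1 and 4 both sum to 62, so that's the common total.
The known cells in row 3 total 42, leaving 62 − 42 = 20 for the blank.
The known cells in column 5 total 30, leaving 62 − 30 = 32 for the blank.
The known cells in column 8 total 50, leaving 62 − 50 = 12 for the blank.
The known cells in row 2 total 64, leaving 62 − 64 = -2 for the blank.
The known cells in row 8 total 68, leaving 62 − 68 = -6 for the blank.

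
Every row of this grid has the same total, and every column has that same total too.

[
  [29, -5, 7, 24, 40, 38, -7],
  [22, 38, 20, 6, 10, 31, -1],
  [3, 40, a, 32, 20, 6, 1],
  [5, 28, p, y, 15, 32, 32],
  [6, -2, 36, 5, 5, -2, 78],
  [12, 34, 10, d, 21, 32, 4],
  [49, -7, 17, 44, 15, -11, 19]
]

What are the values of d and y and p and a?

d = 13, y = 2, p = 12, a = 24

Rows 1 and 2 both sum to 126, so that's the common total.
The known cells in row 6 total 113, leaving 126 − 113 = 13 for the blank.
The known cells in column 4 total 124, leaving 126 − 124 = 2 for the blank.
The known cells in row 4 total 114, leaving 126 − 114 = 12 for the blank.
The known cells in row 3 total 102, leaving 126 − 102 = 24 for the blank.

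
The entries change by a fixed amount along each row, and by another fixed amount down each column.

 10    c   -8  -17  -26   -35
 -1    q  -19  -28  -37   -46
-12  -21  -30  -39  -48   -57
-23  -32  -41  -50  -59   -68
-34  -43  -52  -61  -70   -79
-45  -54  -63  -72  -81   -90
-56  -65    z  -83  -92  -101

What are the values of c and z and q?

c = 1, z = -74, q = -10

Along each row the entries change by -9 per step; down each column they change by -11.
Row 1: from 10 at column 1, stepping by -9 to column 2 gives 1.
Row 7: from -56 at column 1, stepping by -9 to column 3 gives -74.
Row 2: from -1 at column 1, stepping by -9 to column 2 gives -10.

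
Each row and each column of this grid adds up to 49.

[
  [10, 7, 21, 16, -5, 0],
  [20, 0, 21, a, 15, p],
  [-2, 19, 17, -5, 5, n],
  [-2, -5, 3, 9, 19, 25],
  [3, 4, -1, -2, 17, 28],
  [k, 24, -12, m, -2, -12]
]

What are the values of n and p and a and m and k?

Column 1: 10 + 20 − 2 − 2 + 3 = 29, so its missing entry is 49 − 29 = 20.
Row 6: 20 + 24 − 12 − 2 − 12 = 18, so its missing entry is 49 − 18 = 31.
Row 3: -2 + 19 + 17 − 5 + 5 = 34, so its missing entry is 49 − 34 = 15.
Column 6: 0 + 15 + 25 + 28 − 12 = 56, so its missing entry is 49 − 56 = -7.
Row 2: 20 + 0 + 21 + 15 − 7 = 49, so its missing entry is 49 − 49 = 0.

n = 15, p = -7, a = 0, m = 31, k = 20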